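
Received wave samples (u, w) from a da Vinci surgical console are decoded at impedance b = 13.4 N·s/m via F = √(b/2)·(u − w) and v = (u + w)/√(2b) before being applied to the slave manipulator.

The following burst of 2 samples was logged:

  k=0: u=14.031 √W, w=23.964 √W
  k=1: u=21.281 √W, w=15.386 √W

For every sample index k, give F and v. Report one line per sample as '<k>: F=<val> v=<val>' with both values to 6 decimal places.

0: F=-25.710933 v=7.339375
1: F=15.258829 v=7.082849

k=0: u−w=-9.933000, u+w=37.995000; √(b/2)=2.588436, √(2b)=5.176872; F=2.588436×(-9.933)=-25.710933, v=37.995000/5.176872=7.339375
k=1: u−w=5.895000, u+w=36.667000; √(b/2)=2.588436, √(2b)=5.176872; F=2.588436×5.895=15.258829, v=36.667000/5.176872=7.082849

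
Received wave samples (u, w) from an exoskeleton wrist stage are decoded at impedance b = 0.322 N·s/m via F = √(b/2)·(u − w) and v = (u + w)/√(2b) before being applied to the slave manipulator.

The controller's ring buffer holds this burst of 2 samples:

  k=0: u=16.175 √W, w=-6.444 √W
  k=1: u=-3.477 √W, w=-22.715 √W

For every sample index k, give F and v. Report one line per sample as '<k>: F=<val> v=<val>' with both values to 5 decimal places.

k=0: u−w=22.61900, u+w=9.73100; √(b/2)=0.40125, √(2b)=0.80250; F=0.40125×22.619=9.07583, v=9.73100/0.80250=12.12592
k=1: u−w=19.23800, u+w=-26.19200; √(b/2)=0.40125, √(2b)=0.80250; F=0.40125×19.238=7.71921, v=-26.19200/0.80250=-32.63816

0: F=9.07583 v=12.12592
1: F=7.71921 v=-32.63816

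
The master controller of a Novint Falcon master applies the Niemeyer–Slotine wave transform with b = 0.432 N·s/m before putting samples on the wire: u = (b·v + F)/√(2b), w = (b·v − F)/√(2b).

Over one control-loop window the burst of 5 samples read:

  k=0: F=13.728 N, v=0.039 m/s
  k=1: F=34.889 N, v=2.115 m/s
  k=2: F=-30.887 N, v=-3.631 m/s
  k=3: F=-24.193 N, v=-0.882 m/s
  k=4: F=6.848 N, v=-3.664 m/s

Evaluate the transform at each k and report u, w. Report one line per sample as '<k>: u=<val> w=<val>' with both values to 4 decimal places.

0: u=14.7871 w=-14.7509
1: u=38.5176 w=-36.5516
2: u=-34.9167 w=31.5416
3: u=-26.4374 w=25.6176
4: u=5.6644 w=-9.0701

k=0: b·v=0.432×0.039=0.0168; √(2b)=0.9295; u=(0.0168+13.728)/0.9295=14.7871, w=(0.0168−13.728)/0.9295=-14.7509
k=1: b·v=0.432×2.115=0.9137; √(2b)=0.9295; u=(0.9137+34.889)/0.9295=38.5176, w=(0.9137−34.889)/0.9295=-36.5516
k=2: b·v=0.432×(-3.631)=-1.5686; √(2b)=0.9295; u=(-1.5686+(-30.887))/0.9295=-34.9167, w=(-1.5686−(-30.887))/0.9295=31.5416
k=3: b·v=0.432×(-0.882)=-0.3810; √(2b)=0.9295; u=(-0.3810+(-24.193))/0.9295=-26.4374, w=(-0.3810−(-24.193))/0.9295=25.6176
k=4: b·v=0.432×(-3.664)=-1.5828; √(2b)=0.9295; u=(-1.5828+6.848)/0.9295=5.6644, w=(-1.5828−6.848)/0.9295=-9.0701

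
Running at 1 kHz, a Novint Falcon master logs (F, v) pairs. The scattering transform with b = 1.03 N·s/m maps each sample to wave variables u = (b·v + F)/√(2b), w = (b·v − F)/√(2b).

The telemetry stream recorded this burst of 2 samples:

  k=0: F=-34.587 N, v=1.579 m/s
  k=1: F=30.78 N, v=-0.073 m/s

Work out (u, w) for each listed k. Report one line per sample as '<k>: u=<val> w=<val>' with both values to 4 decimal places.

0: u=-22.9648 w=25.2311
1: u=21.3931 w=-21.4978

k=0: b·v=1.03×1.579=1.6264; √(2b)=1.4353; u=(1.6264+(-34.587))/1.4353=-22.9648, w=(1.6264−(-34.587))/1.4353=25.2311
k=1: b·v=1.03×(-0.073)=-0.0752; √(2b)=1.4353; u=(-0.0752+30.78)/1.4353=21.3931, w=(-0.0752−30.78)/1.4353=-21.4978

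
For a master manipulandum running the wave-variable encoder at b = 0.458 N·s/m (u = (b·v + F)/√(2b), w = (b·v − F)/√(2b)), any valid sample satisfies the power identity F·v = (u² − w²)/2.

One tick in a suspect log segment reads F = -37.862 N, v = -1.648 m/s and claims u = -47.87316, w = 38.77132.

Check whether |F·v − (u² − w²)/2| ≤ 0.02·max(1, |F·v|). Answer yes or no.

F·v = (-37.862)×(-1.648) = 62.39658 W.
(u² − w²)/2 = (2291.83945 − 1503.21525)/2 = 394.31210 W.
|Δ| = 331.91552;  2% of max(1, |F·v|) = 1.24793.

no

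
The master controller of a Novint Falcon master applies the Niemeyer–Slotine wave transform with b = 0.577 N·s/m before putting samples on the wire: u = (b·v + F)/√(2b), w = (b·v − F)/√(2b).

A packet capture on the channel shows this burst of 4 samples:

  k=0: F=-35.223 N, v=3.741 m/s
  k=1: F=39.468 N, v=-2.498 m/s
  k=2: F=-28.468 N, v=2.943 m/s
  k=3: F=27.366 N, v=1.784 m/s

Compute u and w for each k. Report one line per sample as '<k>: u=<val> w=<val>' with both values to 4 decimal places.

k=0: b·v=0.577×3.741=2.1586; √(2b)=1.0742; u=(2.1586+(-35.223))/1.0742=-30.7793, w=(2.1586−(-35.223))/1.0742=34.7980
k=1: b·v=0.577×(-2.498)=-1.4413; √(2b)=1.0742; u=(-1.4413+39.468)/1.0742=35.3985, w=(-1.4413−39.468)/1.0742=-38.0820
k=2: b·v=0.577×2.943=1.6981; √(2b)=1.0742; u=(1.6981+(-28.468))/1.0742=-24.9197, w=(1.6981−(-28.468))/1.0742=28.0812
k=3: b·v=0.577×1.784=1.0294; √(2b)=1.0742; u=(1.0294+27.366)/1.0742=26.4329, w=(1.0294−27.366)/1.0742=-24.5164

0: u=-30.7793 w=34.7980
1: u=35.3985 w=-38.0820
2: u=-24.9197 w=28.0812
3: u=26.4329 w=-24.5164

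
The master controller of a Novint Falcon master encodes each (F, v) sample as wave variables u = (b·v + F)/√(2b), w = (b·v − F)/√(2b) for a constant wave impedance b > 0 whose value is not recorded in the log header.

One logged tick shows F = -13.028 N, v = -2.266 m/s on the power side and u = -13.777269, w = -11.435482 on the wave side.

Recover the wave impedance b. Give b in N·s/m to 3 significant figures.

u + w = -25.212751;  u + w = √(2b)·v, so √(2b) = -25.212751/(-2.266) = 11.126545.
b = (√(2b))²/2 = 123.800004/2 = 61.900002.
(Check via u − w = 2F/√(2b): u − w = -2.341787, 2F/√(2b) = -2.341787.)

b = 61.9 N·s/m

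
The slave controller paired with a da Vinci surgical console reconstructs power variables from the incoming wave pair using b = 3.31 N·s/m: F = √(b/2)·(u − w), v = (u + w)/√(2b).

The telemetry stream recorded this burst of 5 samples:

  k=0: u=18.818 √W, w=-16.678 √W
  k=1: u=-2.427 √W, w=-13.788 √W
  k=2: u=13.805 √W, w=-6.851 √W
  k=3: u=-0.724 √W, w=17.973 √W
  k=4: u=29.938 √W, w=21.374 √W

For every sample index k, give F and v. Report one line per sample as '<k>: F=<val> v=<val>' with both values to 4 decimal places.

k=0: u−w=35.4960, u+w=2.1400; √(b/2)=1.2865, √(2b)=2.5729; F=1.2865×35.496=45.6645, v=2.1400/2.5729=0.8317
k=1: u−w=11.3610, u+w=-16.2150; √(b/2)=1.2865, √(2b)=2.5729; F=1.2865×11.361=14.6156, v=-16.2150/2.5729=-6.3021
k=2: u−w=20.6560, u+w=6.9540; √(b/2)=1.2865, √(2b)=2.5729; F=1.2865×20.656=26.5733, v=6.9540/2.5729=2.7027
k=3: u−w=-18.6970, u+w=17.2490; √(b/2)=1.2865, √(2b)=2.5729; F=1.2865×(-18.697)=-24.0531, v=17.2490/2.5729=6.7040
k=4: u−w=8.5640, u+w=51.3120; √(b/2)=1.2865, √(2b)=2.5729; F=1.2865×8.564=11.0173, v=51.3120/2.5729=19.9430

0: F=45.6645 v=0.8317
1: F=14.6156 v=-6.3021
2: F=26.5733 v=2.7027
3: F=-24.0531 v=6.7040
4: F=11.0173 v=19.9430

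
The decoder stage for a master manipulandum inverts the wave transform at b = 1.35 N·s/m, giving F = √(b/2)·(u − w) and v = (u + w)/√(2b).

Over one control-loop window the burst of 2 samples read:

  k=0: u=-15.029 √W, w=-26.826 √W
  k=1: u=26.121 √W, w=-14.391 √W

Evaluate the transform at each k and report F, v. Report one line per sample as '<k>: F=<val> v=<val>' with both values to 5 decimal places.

0: F=9.69222 v=-25.47214
1: F=33.28400 v=7.13865

k=0: u−w=11.79700, u+w=-41.85500; √(b/2)=0.82158, √(2b)=1.64317; F=0.82158×11.797=9.69222, v=-41.85500/1.64317=-25.47214
k=1: u−w=40.51200, u+w=11.73000; √(b/2)=0.82158, √(2b)=1.64317; F=0.82158×40.512=33.28400, v=11.73000/1.64317=7.13865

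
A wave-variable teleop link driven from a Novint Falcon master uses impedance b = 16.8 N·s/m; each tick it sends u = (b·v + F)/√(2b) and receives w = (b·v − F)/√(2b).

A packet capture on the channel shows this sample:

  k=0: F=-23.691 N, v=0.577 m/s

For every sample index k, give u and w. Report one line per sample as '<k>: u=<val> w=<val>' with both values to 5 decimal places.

k=0: b·v=16.8×0.577=9.69360; √(2b)=5.79655; u=(9.69360+(-23.691))/5.79655=-2.41478, w=(9.69360−(-23.691))/5.79655=5.75939

0: u=-2.41478 w=5.75939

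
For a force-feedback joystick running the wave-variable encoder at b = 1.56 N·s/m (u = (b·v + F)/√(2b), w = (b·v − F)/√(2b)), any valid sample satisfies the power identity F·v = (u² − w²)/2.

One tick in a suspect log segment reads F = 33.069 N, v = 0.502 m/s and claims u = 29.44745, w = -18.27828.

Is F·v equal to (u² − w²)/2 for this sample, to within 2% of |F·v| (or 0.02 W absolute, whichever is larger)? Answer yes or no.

F·v = 33.069×0.502 = 16.60064 W.
(u² − w²)/2 = (867.15231 − 334.09552)/2 = 266.52840 W.
|Δ| = 249.92776;  2% of max(1, |F·v|) = 0.33201.

no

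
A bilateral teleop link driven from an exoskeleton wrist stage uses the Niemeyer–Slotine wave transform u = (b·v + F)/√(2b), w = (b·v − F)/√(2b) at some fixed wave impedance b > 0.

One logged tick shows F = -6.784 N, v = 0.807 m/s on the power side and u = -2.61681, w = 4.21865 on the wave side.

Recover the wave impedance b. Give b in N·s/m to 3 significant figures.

u + w = 1.60184;  u + w = √(2b)·v, so √(2b) = 1.60184/0.807 = 1.98493.
b = (√(2b))²/2 = 3.93995/2 = 1.96998.
(Check via u − w = 2F/√(2b): u − w = -6.83546, 2F/√(2b) = -6.83550.)

b = 1.97 N·s/m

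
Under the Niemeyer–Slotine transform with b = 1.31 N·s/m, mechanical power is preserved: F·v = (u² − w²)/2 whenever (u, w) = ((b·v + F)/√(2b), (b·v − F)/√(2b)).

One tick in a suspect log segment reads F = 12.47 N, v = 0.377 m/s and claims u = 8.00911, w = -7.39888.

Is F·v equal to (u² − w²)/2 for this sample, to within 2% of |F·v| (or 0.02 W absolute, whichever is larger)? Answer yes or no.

yes

F·v = 12.47×0.377 = 4.7012 W.
(u² − w²)/2 = (64.1458 − 54.7434)/2 = 4.7012 W.
|Δ| = 0.0000;  2% of max(1, |F·v|) = 0.0940.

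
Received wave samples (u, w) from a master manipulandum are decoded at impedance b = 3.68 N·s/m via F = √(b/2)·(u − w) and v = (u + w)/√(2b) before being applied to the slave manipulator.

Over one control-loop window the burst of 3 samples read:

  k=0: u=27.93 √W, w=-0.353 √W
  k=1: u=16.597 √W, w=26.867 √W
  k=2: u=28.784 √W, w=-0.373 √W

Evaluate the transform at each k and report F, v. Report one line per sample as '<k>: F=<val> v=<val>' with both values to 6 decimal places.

0: F=38.364928 v=10.165017
1: F=-13.930906 v=16.021043
2: F=39.550479 v=10.472434

k=0: u−w=28.283000, u+w=27.577000; √(b/2)=1.356466, √(2b)=2.712932; F=1.356466×28.283=38.364928, v=27.577000/2.712932=10.165017
k=1: u−w=-10.270000, u+w=43.464000; √(b/2)=1.356466, √(2b)=2.712932; F=1.356466×(-10.27)=-13.930906, v=43.464000/2.712932=16.021043
k=2: u−w=29.157000, u+w=28.411000; √(b/2)=1.356466, √(2b)=2.712932; F=1.356466×29.157=39.550479, v=28.411000/2.712932=10.472434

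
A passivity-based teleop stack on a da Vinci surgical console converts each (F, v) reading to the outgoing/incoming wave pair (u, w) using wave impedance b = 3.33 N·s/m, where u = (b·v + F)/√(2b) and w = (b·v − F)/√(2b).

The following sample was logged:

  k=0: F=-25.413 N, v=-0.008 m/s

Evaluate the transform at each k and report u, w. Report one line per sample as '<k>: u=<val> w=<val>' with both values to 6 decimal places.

0: u=-9.857660 w=9.837015

k=0: b·v=3.33×(-0.008)=-0.026640; √(2b)=2.580698; u=(-0.026640+(-25.413))/2.580698=-9.857660, w=(-0.026640−(-25.413))/2.580698=9.837015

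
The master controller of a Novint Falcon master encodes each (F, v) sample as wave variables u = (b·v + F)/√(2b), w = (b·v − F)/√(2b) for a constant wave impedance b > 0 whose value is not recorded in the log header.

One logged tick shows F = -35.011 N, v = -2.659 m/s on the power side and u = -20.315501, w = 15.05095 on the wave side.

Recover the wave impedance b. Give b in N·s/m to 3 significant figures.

u + w = -5.264551;  u + w = √(2b)·v, so √(2b) = -5.264551/(-2.659) = 1.979899.
b = (√(2b))²/2 = 3.919999/2 = 1.960000.
(Check via u − w = 2F/√(2b): u − w = -35.366451, 2F/√(2b) = -35.366453.)

b = 1.96 N·s/m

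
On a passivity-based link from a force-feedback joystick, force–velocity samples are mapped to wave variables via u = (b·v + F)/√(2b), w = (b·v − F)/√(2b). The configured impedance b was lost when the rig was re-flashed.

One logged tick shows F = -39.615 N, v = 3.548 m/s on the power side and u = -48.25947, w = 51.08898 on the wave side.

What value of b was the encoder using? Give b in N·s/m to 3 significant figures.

u + w = 2.8295;  u + w = √(2b)·v, so √(2b) = 2.8295/3.548 = 0.7975.
b = (√(2b))²/2 = 0.6360/2 = 0.3180.
(Check via u − w = 2F/√(2b): u − w = -99.3484, 2F/√(2b) = -99.3487.)

b = 0.318 N·s/m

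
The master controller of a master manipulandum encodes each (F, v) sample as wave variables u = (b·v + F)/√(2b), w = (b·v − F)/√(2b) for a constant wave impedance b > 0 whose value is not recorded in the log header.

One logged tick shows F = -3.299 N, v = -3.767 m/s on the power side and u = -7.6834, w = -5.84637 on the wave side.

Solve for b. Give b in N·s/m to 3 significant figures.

b = 6.45 N·s/m

u + w = -13.5298;  u + w = √(2b)·v, so √(2b) = -13.5298/(-3.767) = 3.5917.
b = (√(2b))²/2 = 12.9000/2 = 6.4500.
(Check via u − w = 2F/√(2b): u − w = -1.8370, 2F/√(2b) = -1.8370.)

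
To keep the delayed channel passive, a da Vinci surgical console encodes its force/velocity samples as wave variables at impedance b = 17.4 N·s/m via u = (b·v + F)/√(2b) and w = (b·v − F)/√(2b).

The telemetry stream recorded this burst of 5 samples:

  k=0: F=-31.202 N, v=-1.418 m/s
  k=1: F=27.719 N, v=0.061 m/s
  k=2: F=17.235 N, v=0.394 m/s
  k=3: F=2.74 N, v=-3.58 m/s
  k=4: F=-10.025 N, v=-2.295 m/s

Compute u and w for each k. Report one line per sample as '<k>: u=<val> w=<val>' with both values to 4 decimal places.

0: u=-9.4717 w=1.1067
1: u=4.8787 w=-4.5189
2: u=4.0837 w=-1.7595
3: u=-10.0950 w=-11.0240
4: u=-8.4687 w=-5.0699

k=0: b·v=17.4×(-1.418)=-24.6732; √(2b)=5.8992; u=(-24.6732+(-31.202))/5.8992=-9.4717, w=(-24.6732−(-31.202))/5.8992=1.1067
k=1: b·v=17.4×0.061=1.0614; √(2b)=5.8992; u=(1.0614+27.719)/5.8992=4.8787, w=(1.0614−27.719)/5.8992=-4.5189
k=2: b·v=17.4×0.394=6.8556; √(2b)=5.8992; u=(6.8556+17.235)/5.8992=4.0837, w=(6.8556−17.235)/5.8992=-1.7595
k=3: b·v=17.4×(-3.58)=-62.2920; √(2b)=5.8992; u=(-62.2920+2.74)/5.8992=-10.0950, w=(-62.2920−2.74)/5.8992=-11.0240
k=4: b·v=17.4×(-2.295)=-39.9330; √(2b)=5.8992; u=(-39.9330+(-10.025))/5.8992=-8.4687, w=(-39.9330−(-10.025))/5.8992=-5.0699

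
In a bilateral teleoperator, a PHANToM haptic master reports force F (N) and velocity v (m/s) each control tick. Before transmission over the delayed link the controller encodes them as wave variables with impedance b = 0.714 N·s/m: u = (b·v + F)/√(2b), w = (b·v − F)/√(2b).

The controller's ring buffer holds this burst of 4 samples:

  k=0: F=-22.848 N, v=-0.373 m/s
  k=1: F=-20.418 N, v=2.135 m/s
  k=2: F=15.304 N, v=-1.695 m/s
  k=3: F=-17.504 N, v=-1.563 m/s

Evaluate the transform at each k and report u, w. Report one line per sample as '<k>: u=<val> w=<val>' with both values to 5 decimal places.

k=0: b·v=0.714×(-0.373)=-0.26632; √(2b)=1.19499; u=(-0.26632+(-22.848))/1.19499=-19.34270, w=(-0.26632−(-22.848))/1.19499=18.89697
k=1: b·v=0.714×2.135=1.52439; √(2b)=1.19499; u=(1.52439+(-20.418))/1.19499=-15.81069, w=(1.52439−(-20.418))/1.19499=18.36199
k=2: b·v=0.714×(-1.695)=-1.21023; √(2b)=1.19499; u=(-1.21023+15.304)/1.19499=11.79405, w=(-1.21023−15.304)/1.19499=-13.81956
k=3: b·v=0.714×(-1.563)=-1.11598; √(2b)=1.19499; u=(-1.11598+(-17.504))/1.19499=-15.58171, w=(-1.11598−(-17.504))/1.19499=13.71394

0: u=-19.34270 w=18.89697
1: u=-15.81069 w=18.36199
2: u=11.79405 w=-13.81956
3: u=-15.58171 w=13.71394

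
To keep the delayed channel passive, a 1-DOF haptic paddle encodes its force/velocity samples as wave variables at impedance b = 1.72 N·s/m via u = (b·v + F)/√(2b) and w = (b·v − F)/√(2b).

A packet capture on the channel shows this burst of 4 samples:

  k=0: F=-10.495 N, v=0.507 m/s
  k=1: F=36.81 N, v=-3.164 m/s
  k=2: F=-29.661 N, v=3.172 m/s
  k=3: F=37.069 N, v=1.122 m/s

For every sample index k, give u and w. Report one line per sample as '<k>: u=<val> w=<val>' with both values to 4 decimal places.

0: u=-5.1884 w=6.1287
1: u=16.9124 w=-22.7808
2: u=-13.0505 w=18.9337
3: u=21.0268 w=-18.9458

k=0: b·v=1.72×0.507=0.8720; √(2b)=1.8547; u=(0.8720+(-10.495))/1.8547=-5.1884, w=(0.8720−(-10.495))/1.8547=6.1287
k=1: b·v=1.72×(-3.164)=-5.4421; √(2b)=1.8547; u=(-5.4421+36.81)/1.8547=16.9124, w=(-5.4421−36.81)/1.8547=-22.7808
k=2: b·v=1.72×3.172=5.4558; √(2b)=1.8547; u=(5.4558+(-29.661))/1.8547=-13.0505, w=(5.4558−(-29.661))/1.8547=18.9337
k=3: b·v=1.72×1.122=1.9298; √(2b)=1.8547; u=(1.9298+37.069)/1.8547=21.0268, w=(1.9298−37.069)/1.8547=-18.9458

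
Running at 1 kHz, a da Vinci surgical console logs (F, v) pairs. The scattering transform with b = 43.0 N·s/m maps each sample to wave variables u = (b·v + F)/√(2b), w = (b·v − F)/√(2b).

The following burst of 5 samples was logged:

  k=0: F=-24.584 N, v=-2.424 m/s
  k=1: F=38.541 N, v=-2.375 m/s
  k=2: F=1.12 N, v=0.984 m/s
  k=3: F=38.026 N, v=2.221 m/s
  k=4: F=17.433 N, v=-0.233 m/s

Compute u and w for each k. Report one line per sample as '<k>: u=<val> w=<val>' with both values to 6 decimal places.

0: u=-13.890587 w=-8.588665
1: u=-6.856439 w=-15.168405
2: u=4.683393 w=4.441848
3: u=14.398802 w=6.197904
4: u=0.799472 w=-2.960225

k=0: b·v=43.0×(-2.424)=-104.232000; √(2b)=9.273618; u=(-104.232000+(-24.584))/9.273618=-13.890587, w=(-104.232000−(-24.584))/9.273618=-8.588665
k=1: b·v=43.0×(-2.375)=-102.125000; √(2b)=9.273618; u=(-102.125000+38.541)/9.273618=-6.856439, w=(-102.125000−38.541)/9.273618=-15.168405
k=2: b·v=43.0×0.984=42.312000; √(2b)=9.273618; u=(42.312000+1.12)/9.273618=4.683393, w=(42.312000−1.12)/9.273618=4.441848
k=3: b·v=43.0×2.221=95.503000; √(2b)=9.273618; u=(95.503000+38.026)/9.273618=14.398802, w=(95.503000−38.026)/9.273618=6.197904
k=4: b·v=43.0×(-0.233)=-10.019000; √(2b)=9.273618; u=(-10.019000+17.433)/9.273618=0.799472, w=(-10.019000−17.433)/9.273618=-2.960225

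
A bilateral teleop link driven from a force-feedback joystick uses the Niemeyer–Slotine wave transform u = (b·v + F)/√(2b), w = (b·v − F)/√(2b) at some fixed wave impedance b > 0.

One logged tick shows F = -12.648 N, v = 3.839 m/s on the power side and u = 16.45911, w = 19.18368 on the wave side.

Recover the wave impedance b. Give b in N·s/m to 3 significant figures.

b = 43.1 N·s/m

u + w = 35.64279;  u + w = √(2b)·v, so √(2b) = 35.64279/3.839 = 9.28439.
b = (√(2b))²/2 = 86.19998/2 = 43.09999.
(Check via u − w = 2F/√(2b): u − w = -2.72457, 2F/√(2b) = -2.72457.)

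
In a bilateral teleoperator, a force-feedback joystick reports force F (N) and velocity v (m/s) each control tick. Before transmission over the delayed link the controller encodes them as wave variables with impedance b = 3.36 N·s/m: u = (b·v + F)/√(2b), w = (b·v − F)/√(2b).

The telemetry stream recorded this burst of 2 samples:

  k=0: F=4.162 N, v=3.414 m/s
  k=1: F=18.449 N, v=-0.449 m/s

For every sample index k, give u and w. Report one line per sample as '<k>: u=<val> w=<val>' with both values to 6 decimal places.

k=0: b·v=3.36×3.414=11.471040; √(2b)=2.592296; u=(11.471040+4.162)/2.592296=6.030576, w=(11.471040−4.162)/2.592296=2.819523
k=1: b·v=3.36×(-0.449)=-1.508640; √(2b)=2.592296; u=(-1.508640+18.449)/2.592296=6.534886, w=(-1.508640−18.449)/2.592296=-7.698827

0: u=6.030576 w=2.819523
1: u=6.534886 w=-7.698827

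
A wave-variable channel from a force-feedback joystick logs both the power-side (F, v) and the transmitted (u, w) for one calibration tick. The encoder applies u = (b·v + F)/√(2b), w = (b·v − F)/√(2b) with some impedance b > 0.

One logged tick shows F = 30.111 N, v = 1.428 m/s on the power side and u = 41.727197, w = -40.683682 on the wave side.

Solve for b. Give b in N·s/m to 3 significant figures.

u + w = 1.043515;  u + w = √(2b)·v, so √(2b) = 1.043515/1.428 = 0.730753.
b = (√(2b))²/2 = 0.534000/2 = 0.267000.
(Check via u − w = 2F/√(2b): u − w = 82.410879, 2F/√(2b) = 82.410905.)

b = 0.267 N·s/m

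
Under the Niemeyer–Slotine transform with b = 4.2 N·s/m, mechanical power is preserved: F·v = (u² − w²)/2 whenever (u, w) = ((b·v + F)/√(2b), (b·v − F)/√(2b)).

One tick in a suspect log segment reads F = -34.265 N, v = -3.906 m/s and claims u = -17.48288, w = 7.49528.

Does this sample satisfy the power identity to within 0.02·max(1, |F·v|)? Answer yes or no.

no

F·v = (-34.265)×(-3.906) = 133.8391 W.
(u² − w²)/2 = (305.6511 − 56.1792)/2 = 124.7359 W.
|Δ| = 9.1032;  2% of max(1, |F·v|) = 2.6768.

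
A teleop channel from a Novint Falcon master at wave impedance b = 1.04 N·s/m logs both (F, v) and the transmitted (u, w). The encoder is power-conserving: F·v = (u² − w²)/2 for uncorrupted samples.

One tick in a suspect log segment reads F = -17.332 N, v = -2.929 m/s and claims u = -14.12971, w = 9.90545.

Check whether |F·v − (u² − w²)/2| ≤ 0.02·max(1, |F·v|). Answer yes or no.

yes

F·v = (-17.332)×(-2.929) = 50.7654 W.
(u² − w²)/2 = (199.6487 − 98.1179)/2 = 50.7654 W.
|Δ| = 0.0000;  2% of max(1, |F·v|) = 1.0153.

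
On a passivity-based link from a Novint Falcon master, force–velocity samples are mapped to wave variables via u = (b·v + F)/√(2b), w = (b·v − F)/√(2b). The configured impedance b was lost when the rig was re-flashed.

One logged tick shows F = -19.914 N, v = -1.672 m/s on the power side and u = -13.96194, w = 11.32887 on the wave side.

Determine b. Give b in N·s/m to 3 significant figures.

u + w = -2.6331;  u + w = √(2b)·v, so √(2b) = -2.6331/(-1.672) = 1.5748.
b = (√(2b))²/2 = 2.4800/2 = 1.2400.
(Check via u − w = 2F/√(2b): u − w = -25.2908, 2F/√(2b) = -25.2908.)

b = 1.24 N·s/m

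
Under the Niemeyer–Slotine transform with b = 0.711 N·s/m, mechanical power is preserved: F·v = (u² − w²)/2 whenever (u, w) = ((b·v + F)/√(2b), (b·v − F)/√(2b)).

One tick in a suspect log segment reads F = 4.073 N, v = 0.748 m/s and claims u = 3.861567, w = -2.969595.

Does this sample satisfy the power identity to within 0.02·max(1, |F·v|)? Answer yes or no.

yes

F·v = 4.073×0.748 = 3.046604 W.
(u² − w²)/2 = (14.911700 − 8.818494)/2 = 3.046603 W.
|Δ| = 0.000001;  2% of max(1, |F·v|) = 0.060932.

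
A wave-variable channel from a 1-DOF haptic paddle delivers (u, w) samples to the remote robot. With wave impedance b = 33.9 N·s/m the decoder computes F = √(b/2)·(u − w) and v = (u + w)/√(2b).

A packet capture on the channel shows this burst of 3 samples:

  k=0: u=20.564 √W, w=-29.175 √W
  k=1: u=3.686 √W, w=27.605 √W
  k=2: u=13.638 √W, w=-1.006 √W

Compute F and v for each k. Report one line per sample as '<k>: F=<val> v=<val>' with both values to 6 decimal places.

0: F=204.777342 v=-1.045776
1: F=-98.475426 v=3.800184
2: F=60.289901 v=1.534113

k=0: u−w=49.739000, u+w=-8.611000; √(b/2)=4.117038, √(2b)=8.234076; F=4.117038×49.739=204.777342, v=-8.611000/8.234076=-1.045776
k=1: u−w=-23.919000, u+w=31.291000; √(b/2)=4.117038, √(2b)=8.234076; F=4.117038×(-23.919)=-98.475426, v=31.291000/8.234076=3.800184
k=2: u−w=14.644000, u+w=12.632000; √(b/2)=4.117038, √(2b)=8.234076; F=4.117038×14.644=60.289901, v=12.632000/8.234076=1.534113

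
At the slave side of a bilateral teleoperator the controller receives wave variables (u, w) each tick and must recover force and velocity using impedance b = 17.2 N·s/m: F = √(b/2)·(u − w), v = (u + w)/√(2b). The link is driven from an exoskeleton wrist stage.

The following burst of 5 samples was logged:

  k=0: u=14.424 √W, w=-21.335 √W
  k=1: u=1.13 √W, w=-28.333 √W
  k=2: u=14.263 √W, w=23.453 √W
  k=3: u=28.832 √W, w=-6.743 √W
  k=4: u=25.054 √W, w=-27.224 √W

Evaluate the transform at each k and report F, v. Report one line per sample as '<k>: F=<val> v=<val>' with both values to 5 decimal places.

0: F=104.86597 v=-1.17832
1: F=86.40248 v=-4.63807
2: F=-26.95037 v=6.43052
3: F=104.32638 v=3.76614
4: F=153.30919 v=-0.36998

k=0: u−w=35.75900, u+w=-6.91100; √(b/2)=2.93258, √(2b)=5.86515; F=2.93258×35.759=104.86597, v=-6.91100/5.86515=-1.17832
k=1: u−w=29.46300, u+w=-27.20300; √(b/2)=2.93258, √(2b)=5.86515; F=2.93258×29.463=86.40248, v=-27.20300/5.86515=-4.63807
k=2: u−w=-9.19000, u+w=37.71600; √(b/2)=2.93258, √(2b)=5.86515; F=2.93258×(-9.19)=-26.95037, v=37.71600/5.86515=6.43052
k=3: u−w=35.57500, u+w=22.08900; √(b/2)=2.93258, √(2b)=5.86515; F=2.93258×35.575=104.32638, v=22.08900/5.86515=3.76614
k=4: u−w=52.27800, u+w=-2.17000; √(b/2)=2.93258, √(2b)=5.86515; F=2.93258×52.278=153.30919, v=-2.17000/5.86515=-0.36998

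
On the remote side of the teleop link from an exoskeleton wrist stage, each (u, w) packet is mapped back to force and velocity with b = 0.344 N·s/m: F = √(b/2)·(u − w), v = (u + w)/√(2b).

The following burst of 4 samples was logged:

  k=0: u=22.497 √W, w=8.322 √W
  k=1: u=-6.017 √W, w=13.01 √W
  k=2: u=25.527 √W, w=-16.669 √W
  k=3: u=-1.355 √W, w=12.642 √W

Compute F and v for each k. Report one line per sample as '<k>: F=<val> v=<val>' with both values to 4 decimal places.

k=0: u−w=14.1750, u+w=30.8190; √(b/2)=0.4147, √(2b)=0.8295; F=0.4147×14.175=5.8788, v=30.8190/0.8295=37.1556
k=1: u−w=-19.0270, u+w=6.9930; √(b/2)=0.4147, √(2b)=0.8295; F=0.4147×(-19.027)=-7.8910, v=6.9930/0.8295=8.4308
k=2: u−w=42.1960, u+w=8.8580; √(b/2)=0.4147, √(2b)=0.8295; F=0.4147×42.196=17.4999, v=8.8580/0.8295=10.6793
k=3: u−w=-13.9970, u+w=11.2870; √(b/2)=0.4147, √(2b)=0.8295; F=0.4147×(-13.997)=-5.8050, v=11.2870/0.8295=13.6077

0: F=5.8788 v=37.1556
1: F=-7.8910 v=8.4308
2: F=17.4999 v=10.6793
3: F=-5.8050 v=13.6077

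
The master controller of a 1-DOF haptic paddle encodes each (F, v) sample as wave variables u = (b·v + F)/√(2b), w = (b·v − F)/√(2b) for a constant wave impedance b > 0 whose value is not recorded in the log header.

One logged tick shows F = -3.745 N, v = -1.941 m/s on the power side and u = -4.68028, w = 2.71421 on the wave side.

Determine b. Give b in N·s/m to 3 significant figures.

u + w = -1.9661;  u + w = √(2b)·v, so √(2b) = -1.9661/(-1.941) = 1.0129.
b = (√(2b))²/2 = 1.0260/2 = 0.5130.
(Check via u − w = 2F/√(2b): u − w = -7.3945, 2F/√(2b) = -7.3945.)

b = 0.513 N·s/m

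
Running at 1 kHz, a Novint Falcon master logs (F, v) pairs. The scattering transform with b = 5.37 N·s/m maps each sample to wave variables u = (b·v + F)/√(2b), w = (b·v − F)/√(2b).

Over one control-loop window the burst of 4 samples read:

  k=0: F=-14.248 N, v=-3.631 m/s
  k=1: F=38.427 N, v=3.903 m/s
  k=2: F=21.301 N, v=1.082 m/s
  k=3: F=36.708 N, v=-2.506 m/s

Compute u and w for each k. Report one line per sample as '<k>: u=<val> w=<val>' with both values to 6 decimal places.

k=0: b·v=5.37×(-3.631)=-19.498470; √(2b)=3.277194; u=(-19.498470+(-14.248))/3.277194=-10.297367, w=(-19.498470−(-14.248))/3.277194=-1.602124
k=1: b·v=5.37×3.903=20.959110; √(2b)=3.277194; u=(20.959110+38.427)/3.277194=18.121024, w=(20.959110−38.427)/3.277194=-5.330136
k=2: b·v=5.37×1.082=5.810340; √(2b)=3.277194; u=(5.810340+21.301)/3.277194=8.272730, w=(5.810340−21.301)/3.277194=-4.726806
k=3: b·v=5.37×(-2.506)=-13.457220; √(2b)=3.277194; u=(-13.457220+36.708)/3.277194=7.094722, w=(-13.457220−36.708)/3.277194=-15.307370

0: u=-10.297367 w=-1.602124
1: u=18.121024 w=-5.330136
2: u=8.272730 w=-4.726806
3: u=7.094722 w=-15.307370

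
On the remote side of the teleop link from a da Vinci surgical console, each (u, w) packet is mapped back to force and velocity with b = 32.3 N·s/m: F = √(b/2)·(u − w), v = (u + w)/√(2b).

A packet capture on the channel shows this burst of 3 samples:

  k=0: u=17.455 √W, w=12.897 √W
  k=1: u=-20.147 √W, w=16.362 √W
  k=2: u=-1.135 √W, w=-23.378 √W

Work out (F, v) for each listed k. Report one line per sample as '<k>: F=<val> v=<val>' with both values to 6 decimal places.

0: F=18.317263 v=3.776340
1: F=-146.718947 v=-0.470923
2: F=89.388083 v=-3.049862

k=0: u−w=4.558000, u+w=30.352000; √(b/2)=4.018706, √(2b)=8.037413; F=4.018706×4.558=18.317263, v=30.352000/8.037413=3.776340
k=1: u−w=-36.509000, u+w=-3.785000; √(b/2)=4.018706, √(2b)=8.037413; F=4.018706×(-36.509)=-146.718947, v=-3.785000/8.037413=-0.470923
k=2: u−w=22.243000, u+w=-24.513000; √(b/2)=4.018706, √(2b)=8.037413; F=4.018706×22.243=89.388083, v=-24.513000/8.037413=-3.049862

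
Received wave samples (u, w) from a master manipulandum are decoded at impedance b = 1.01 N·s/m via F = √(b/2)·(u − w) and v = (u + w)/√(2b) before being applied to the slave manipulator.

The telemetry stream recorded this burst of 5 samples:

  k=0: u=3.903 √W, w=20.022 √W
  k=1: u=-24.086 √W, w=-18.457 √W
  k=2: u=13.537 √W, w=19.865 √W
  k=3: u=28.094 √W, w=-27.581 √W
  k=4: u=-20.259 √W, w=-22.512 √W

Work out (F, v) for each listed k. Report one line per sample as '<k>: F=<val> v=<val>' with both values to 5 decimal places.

k=0: u−w=-16.11900, u+w=23.92500; √(b/2)=0.71063, √(2b)=1.42127; F=0.71063×(-16.119)=-11.45470, v=23.92500/1.42127=16.83357
k=1: u−w=-5.62900, u+w=-42.54300; √(b/2)=0.71063, √(2b)=1.42127; F=0.71063×(-5.629)=-4.00016, v=-42.54300/1.42127=-29.93315
k=2: u−w=-6.32800, u+w=33.40200; √(b/2)=0.71063, √(2b)=1.42127; F=0.71063×(-6.328)=-4.49689, v=33.40200/1.42127=23.50157
k=3: u−w=55.67500, u+w=0.51300; √(b/2)=0.71063, √(2b)=1.42127; F=0.71063×55.675=39.56452, v=0.51300/1.42127=0.36095
k=4: u−w=2.25300, u+w=-42.77100; √(b/2)=0.71063, √(2b)=1.42127; F=0.71063×2.253=1.60106, v=-42.77100/1.42127=-30.09357

0: F=-11.45470 v=16.83357
1: F=-4.00016 v=-29.93315
2: F=-4.49689 v=23.50157
3: F=39.56452 v=0.36095
4: F=1.60106 v=-30.09357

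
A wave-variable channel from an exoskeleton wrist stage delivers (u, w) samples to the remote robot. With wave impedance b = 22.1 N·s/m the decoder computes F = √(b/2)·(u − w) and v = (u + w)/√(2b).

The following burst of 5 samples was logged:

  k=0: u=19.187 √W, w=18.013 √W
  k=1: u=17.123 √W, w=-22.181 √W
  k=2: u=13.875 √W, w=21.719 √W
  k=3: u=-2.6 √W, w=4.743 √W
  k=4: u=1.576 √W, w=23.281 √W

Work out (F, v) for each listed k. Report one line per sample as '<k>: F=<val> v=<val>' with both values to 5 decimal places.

k=0: u−w=1.17400, u+w=37.20000; √(b/2)=3.32415, √(2b)=6.64831; F=3.32415×1.174=3.90256, v=37.20000/6.64831=5.59541
k=1: u−w=39.30400, u+w=-5.05800; √(b/2)=3.32415, √(2b)=6.64831; F=3.32415×39.304=130.65255, v=-5.05800/6.64831=-0.76080
k=2: u−w=-7.84400, u+w=35.59400; √(b/2)=3.32415, √(2b)=6.64831; F=3.32415×(-7.844)=-26.07466, v=35.59400/6.64831=5.35384
k=3: u−w=-7.34300, u+w=2.14300; √(b/2)=3.32415, √(2b)=6.64831; F=3.32415×(-7.343)=-24.40926, v=2.14300/6.64831=0.32234
k=4: u−w=-21.70500, u+w=24.85700; √(b/2)=3.32415, √(2b)=6.64831; F=3.32415×(-21.705)=-72.15076, v=24.85700/6.64831=3.73885

0: F=3.90256 v=5.59541
1: F=130.65255 v=-0.76080
2: F=-26.07466 v=5.35384
3: F=-24.40926 v=0.32234
4: F=-72.15076 v=3.73885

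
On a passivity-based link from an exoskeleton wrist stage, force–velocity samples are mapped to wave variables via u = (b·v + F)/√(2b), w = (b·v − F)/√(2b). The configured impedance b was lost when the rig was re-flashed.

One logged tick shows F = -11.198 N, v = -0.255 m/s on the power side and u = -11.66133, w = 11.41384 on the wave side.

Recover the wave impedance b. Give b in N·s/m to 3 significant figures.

b = 0.471 N·s/m

u + w = -0.24749;  u + w = √(2b)·v, so √(2b) = -0.24749/(-0.255) = 0.97055.
b = (√(2b))²/2 = 0.94197/2 = 0.47098.
(Check via u − w = 2F/√(2b): u − w = -23.07517, 2F/√(2b) = -23.07560.)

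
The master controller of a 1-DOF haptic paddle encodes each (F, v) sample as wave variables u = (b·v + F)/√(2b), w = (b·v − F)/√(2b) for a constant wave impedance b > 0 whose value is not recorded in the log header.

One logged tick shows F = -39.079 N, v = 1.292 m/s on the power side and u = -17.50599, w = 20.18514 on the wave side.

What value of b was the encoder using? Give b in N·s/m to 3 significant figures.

u + w = 2.6791;  u + w = √(2b)·v, so √(2b) = 2.6791/1.292 = 2.0736.
b = (√(2b))²/2 = 4.3000/2 = 2.1500.
(Check via u − w = 2F/√(2b): u − w = -37.6911, 2F/√(2b) = -37.6911.)

b = 2.15 N·s/m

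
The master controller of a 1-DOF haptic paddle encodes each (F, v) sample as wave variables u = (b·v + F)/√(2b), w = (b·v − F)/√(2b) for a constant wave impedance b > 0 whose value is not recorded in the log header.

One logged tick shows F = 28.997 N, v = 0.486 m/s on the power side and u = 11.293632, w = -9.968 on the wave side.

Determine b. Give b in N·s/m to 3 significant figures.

b = 3.72 N·s/m

u + w = 1.325632;  u + w = √(2b)·v, so √(2b) = 1.325632/0.486 = 2.727638.
b = (√(2b))²/2 = 7.440008/2 = 3.720004.
(Check via u − w = 2F/√(2b): u − w = 21.261632, 2F/√(2b) = 21.261620.)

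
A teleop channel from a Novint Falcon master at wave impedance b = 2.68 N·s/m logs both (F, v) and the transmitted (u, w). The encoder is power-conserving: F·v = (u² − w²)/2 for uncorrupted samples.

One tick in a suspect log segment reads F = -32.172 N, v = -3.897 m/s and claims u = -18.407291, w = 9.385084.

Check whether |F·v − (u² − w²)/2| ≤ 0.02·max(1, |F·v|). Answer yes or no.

yes

F·v = (-32.172)×(-3.897) = 125.374284 W.
(u² − w²)/2 = (338.828362 − 88.079802)/2 = 125.374280 W.
|Δ| = 0.000004;  2% of max(1, |F·v|) = 2.507486.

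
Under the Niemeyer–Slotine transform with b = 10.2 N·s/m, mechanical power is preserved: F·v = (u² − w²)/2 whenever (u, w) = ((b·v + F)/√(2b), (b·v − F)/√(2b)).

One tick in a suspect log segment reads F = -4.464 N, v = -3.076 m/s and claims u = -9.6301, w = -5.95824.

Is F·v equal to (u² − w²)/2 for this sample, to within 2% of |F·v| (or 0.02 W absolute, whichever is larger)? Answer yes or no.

F·v = (-4.464)×(-3.076) = 13.73126 W.
(u² − w²)/2 = (92.73883 − 35.50062)/2 = 28.61910 W.
|Δ| = 14.88784;  2% of max(1, |F·v|) = 0.27463.

no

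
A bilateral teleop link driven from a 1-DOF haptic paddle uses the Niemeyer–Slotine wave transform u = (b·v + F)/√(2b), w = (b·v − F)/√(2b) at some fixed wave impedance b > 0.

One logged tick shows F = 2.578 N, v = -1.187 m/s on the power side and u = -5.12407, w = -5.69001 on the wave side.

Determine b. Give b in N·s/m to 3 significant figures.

b = 41.5 N·s/m

u + w = -10.8141;  u + w = √(2b)·v, so √(2b) = -10.8141/(-1.187) = 9.1104.
b = (√(2b))²/2 = 82.9999/2 = 41.5000.
(Check via u − w = 2F/√(2b): u − w = 0.5659, 2F/√(2b) = 0.5659.)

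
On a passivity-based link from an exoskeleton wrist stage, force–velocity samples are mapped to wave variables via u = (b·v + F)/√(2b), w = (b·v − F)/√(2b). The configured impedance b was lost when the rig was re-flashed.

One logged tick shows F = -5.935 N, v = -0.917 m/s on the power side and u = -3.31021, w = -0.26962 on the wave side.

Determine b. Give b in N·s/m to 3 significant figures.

b = 7.62 N·s/m

u + w = -3.5798;  u + w = √(2b)·v, so √(2b) = -3.5798/(-0.917) = 3.9038.
b = (√(2b))²/2 = 15.2400/2 = 7.6200.
(Check via u − w = 2F/√(2b): u − w = -3.0406, 2F/√(2b) = -3.0406.)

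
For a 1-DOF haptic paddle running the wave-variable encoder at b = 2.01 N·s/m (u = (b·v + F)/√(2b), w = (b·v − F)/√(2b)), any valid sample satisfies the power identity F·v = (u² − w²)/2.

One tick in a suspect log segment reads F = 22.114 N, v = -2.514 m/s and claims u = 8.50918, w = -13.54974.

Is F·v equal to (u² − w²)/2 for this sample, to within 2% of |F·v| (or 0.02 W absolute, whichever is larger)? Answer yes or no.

yes

F·v = 22.114×(-2.514) = -55.59460 W.
(u² − w²)/2 = (72.40614 − 183.59545)/2 = -55.59465 W.
|Δ| = 0.00006;  2% of max(1, |F·v|) = 1.11189.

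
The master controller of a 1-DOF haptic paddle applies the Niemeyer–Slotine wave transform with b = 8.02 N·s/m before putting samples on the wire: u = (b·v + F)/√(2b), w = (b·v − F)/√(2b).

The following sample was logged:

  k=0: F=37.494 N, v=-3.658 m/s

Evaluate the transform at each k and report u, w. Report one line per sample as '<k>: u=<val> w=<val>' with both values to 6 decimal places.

0: u=2.036666 w=-16.686944

k=0: b·v=8.02×(-3.658)=-29.337160; √(2b)=4.004997; u=(-29.337160+37.494)/4.004997=2.036666, w=(-29.337160−37.494)/4.004997=-16.686944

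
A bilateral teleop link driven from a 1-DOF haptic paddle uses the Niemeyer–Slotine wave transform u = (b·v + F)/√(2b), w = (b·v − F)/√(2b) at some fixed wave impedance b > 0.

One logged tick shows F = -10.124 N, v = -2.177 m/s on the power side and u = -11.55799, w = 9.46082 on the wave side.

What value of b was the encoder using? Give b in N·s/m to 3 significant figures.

u + w = -2.0972;  u + w = √(2b)·v, so √(2b) = -2.0972/(-2.177) = 0.9633.
b = (√(2b))²/2 = 0.9280/2 = 0.4640.
(Check via u − w = 2F/√(2b): u − w = -21.0188, 2F/√(2b) = -21.0188.)

b = 0.464 N·s/m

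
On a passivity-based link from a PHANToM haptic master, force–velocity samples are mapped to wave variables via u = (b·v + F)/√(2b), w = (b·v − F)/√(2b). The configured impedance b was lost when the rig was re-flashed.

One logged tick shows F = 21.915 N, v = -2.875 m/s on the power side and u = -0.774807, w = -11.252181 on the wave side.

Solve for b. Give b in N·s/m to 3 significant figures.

b = 8.75 N·s/m

u + w = -12.026988;  u + w = √(2b)·v, so √(2b) = -12.026988/(-2.875) = 4.183300.
b = (√(2b))²/2 = 17.500000/2 = 8.750000.
(Check via u − w = 2F/√(2b): u − w = 10.477374, 2F/√(2b) = 10.477374.)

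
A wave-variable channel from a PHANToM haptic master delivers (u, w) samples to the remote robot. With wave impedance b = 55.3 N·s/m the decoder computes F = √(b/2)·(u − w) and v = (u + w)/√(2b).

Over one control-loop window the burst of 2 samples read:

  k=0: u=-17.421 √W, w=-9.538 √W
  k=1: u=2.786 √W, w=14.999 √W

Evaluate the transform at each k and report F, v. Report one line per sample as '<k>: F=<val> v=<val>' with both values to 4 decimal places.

0: F=-41.4514 v=-2.5635
1: F=-64.2199 v=1.6911

k=0: u−w=-7.8830, u+w=-26.9590; √(b/2)=5.2583, √(2b)=10.5167; F=5.2583×(-7.883)=-41.4514, v=-26.9590/10.5167=-2.5635
k=1: u−w=-12.2130, u+w=17.7850; √(b/2)=5.2583, √(2b)=10.5167; F=5.2583×(-12.213)=-64.2199, v=17.7850/10.5167=1.6911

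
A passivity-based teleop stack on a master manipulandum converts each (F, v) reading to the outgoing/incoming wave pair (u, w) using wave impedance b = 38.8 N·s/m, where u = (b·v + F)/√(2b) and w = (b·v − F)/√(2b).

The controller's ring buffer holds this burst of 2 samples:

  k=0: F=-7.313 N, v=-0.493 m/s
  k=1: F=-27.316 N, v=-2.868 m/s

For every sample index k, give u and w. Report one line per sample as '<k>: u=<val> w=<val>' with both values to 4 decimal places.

0: u=-3.0016 w=-1.3413
1: u=-15.7331 w=-9.5313

k=0: b·v=38.8×(-0.493)=-19.1284; √(2b)=8.8091; u=(-19.1284+(-7.313))/8.8091=-3.0016, w=(-19.1284−(-7.313))/8.8091=-1.3413
k=1: b·v=38.8×(-2.868)=-111.2784; √(2b)=8.8091; u=(-111.2784+(-27.316))/8.8091=-15.7331, w=(-111.2784−(-27.316))/8.8091=-9.5313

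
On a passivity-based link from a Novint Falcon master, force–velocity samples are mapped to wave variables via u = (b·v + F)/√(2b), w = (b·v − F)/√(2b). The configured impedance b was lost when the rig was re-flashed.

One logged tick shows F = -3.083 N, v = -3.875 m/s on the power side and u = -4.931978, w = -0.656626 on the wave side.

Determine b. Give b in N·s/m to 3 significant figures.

b = 1.04 N·s/m

u + w = -5.588604;  u + w = √(2b)·v, so √(2b) = -5.588604/(-3.875) = 1.442220.
b = (√(2b))²/2 = 2.080000/2 = 1.040000.
(Check via u − w = 2F/√(2b): u − w = -4.275352, 2F/√(2b) = -4.275352.)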